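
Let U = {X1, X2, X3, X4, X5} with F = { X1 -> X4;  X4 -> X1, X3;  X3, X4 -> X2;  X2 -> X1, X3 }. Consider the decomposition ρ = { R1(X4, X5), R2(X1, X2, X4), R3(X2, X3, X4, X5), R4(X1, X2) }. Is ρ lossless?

Yes

Chase test. Columns are X1, X2, X3, X4, X5; row i has aⱼ where attribute j ∈ Ri, else bᵢⱼ.
Initial tableau (one row per fragment):
  row 1: b11 b12 b13 a4 a5
  row 2: a1 a2 b23 a4 b25
  row 3: b31 a2 a3 a4 a5
  row 4: a1 a2 b43 b44 b45
Rows 2 and 4 agree on X1; apply X1→X4 and equate their X4 entries.
Rows 1 and 2 agree on X4; apply X4→X1, X3 and equate their X1, X3 entries.
Rows 1 and 3 agree on X4; apply X4→X1, X3 and equate their X1, X3 entries.
Rows 1 and 4 agree on X4; apply X4→X1, X3 and equate their X1, X3 entries.
Rows 1 and 2 agree on X3, X4; apply X3, X4→X2 and equate their X2 entries.
Row 1 is now all distinguished symbols — the join is lossless.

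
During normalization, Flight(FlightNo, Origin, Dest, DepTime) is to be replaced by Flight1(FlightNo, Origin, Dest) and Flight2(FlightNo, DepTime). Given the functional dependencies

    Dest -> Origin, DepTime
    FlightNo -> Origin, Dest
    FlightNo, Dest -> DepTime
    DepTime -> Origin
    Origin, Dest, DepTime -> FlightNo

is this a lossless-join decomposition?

Common attributes: Flight1 ∩ Flight2 = {FlightNo}.
Closure of {FlightNo}: FlightNo → Origin, Dest applies, adding Origin, Dest; FlightNo, Dest → DepTime applies, adding DepTime. So (FlightNo)⁺ = {FlightNo, Origin, Dest, DepTime}.
This closure contains every attribute of Flight1, so Flight1 ∩ Flight2 → Flight1. The join is lossless.

Yes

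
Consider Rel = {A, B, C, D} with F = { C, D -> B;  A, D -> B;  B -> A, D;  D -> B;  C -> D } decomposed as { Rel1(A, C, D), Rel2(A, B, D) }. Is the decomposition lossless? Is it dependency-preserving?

Lossless test: (A, D)⁺ = {A, B, D}, which contains all of one fragment — lossless.
Dependency preservation: C, D → B is not contained in any single fragment, but the restricted closure of its left-hand side across the fragments still reaches the right-hand side; the remaining FDs each lie inside some fragment. All dependencies are preserved.

lossless and dependency-preserving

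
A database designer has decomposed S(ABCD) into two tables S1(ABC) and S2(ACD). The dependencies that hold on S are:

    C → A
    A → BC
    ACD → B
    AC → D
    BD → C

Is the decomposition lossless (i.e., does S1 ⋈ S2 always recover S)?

Common attributes: S1 ∩ S2 = {AC}.
Closure of {AC}: A → BC applies, adding B; AC → D applies, adding D. So (AC)⁺ = {ABCD}.
This closure contains every attribute of S1, so S1 ∩ S2 → S1. The join is lossless.

Yes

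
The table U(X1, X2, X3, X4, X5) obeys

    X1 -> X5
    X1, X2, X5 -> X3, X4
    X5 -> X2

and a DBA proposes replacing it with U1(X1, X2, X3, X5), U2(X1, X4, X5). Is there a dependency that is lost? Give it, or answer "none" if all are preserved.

X1 → X5 lies within U1.
X1, X2, X5 → X3, X4: restricted closure across fragments reaches X3, X4.
X5 → X2 lies within U1.
Every dependency is enforceable on the fragments, so the decomposition is dependency-preserving.

none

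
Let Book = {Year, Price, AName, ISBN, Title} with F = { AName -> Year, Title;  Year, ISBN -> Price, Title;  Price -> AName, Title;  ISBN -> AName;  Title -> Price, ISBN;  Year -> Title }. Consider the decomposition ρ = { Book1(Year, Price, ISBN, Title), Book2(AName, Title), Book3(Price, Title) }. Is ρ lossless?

Yes

Chase test. Columns are Year, Price, AName, ISBN, Title; row i has aⱼ where attribute j ∈ Booki, else bᵢⱼ.
Initial tableau (one row per fragment):
  row 1: a1 a2 b13 a4 a5
  row 2: b21 b22 a3 b24 a5
  row 3: b31 a2 b33 b34 a5
Rows 1 and 3 agree on Price; apply Price→AName, Title and equate their AName, Title entries.
Rows 1 and 2 agree on Title; apply Title→Price, ISBN and equate their Price, ISBN entries.
Rows 1 and 3 agree on Title; apply Title→Price, ISBN and equate their Price, ISBN entries.
Rows 1 and 3 agree on AName; apply AName→Year, Title and equate their Year, Title entries.
Rows 1 and 2 agree on Price; apply Price→AName, Title and equate their AName, Title entries.
Rows 1 and 2 agree on AName; apply AName→Year, Title and equate their Year, Title entries.
Row 1 is now all distinguished symbols — the join is lossless.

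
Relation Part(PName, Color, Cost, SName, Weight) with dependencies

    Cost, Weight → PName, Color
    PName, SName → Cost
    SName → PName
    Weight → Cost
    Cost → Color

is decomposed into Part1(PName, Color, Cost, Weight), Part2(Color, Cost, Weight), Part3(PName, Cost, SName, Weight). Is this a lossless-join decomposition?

Yes

Chase test. Columns are PName, Color, Cost, SName, Weight; row i has aⱼ where attribute j ∈ Parti, else bᵢⱼ.
Initial tableau (one row per fragment):
  row 1: a1 a2 a3 b14 a5
  row 2: b21 a2 a3 b24 a5
  row 3: a1 b32 a3 a4 a5
Rows 1 and 2 agree on Cost, Weight; apply Cost, Weight→PName, Color and equate their PName, Color entries.
Rows 1 and 3 agree on Cost, Weight; apply Cost, Weight→PName, Color and equate their PName, Color entries.
Row 3 is now all distinguished symbols — the join is lossless.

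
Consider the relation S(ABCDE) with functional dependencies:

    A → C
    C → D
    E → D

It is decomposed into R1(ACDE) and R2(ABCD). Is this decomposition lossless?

Common attributes: R1 ∩ R2 = {ACD}.
No dependency enlarges {ACD}, so (ACD)⁺ = {ACD}.
The closure contains neither all of R1 = {ACDE} nor all of R2 = {ABCD}, so the common attributes are not a superkey of either fragment. The join is lossy.

No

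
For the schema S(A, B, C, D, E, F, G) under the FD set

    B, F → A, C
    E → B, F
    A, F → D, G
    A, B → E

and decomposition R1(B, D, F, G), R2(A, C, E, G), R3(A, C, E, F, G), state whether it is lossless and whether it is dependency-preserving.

Lossless test (chase): Rows 2 and 3 agree on E; apply E→B, F and equate their B, F entries. Rows 2 and 3 agree on A, F; apply A, F→D, G and equate their D, G entries. No row becomes fully distinguished — the join is lossy.
Dependency preservation: the restricted closure of {B, F} across the fragments never reaches {A, C}, so B, F → A, C cannot be enforced without a join — not preserved.

lossy and not dependency-preserving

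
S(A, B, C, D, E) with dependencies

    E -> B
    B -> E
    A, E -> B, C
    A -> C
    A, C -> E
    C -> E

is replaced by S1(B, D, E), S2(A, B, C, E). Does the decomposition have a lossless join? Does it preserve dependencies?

Lossless test: (B, E)⁺ = {B, E}, which is a superkey of neither fragment — lossy.
Dependency preservation: every FD's attributes lie within a single fragment, so each can be enforced locally — preserved.

lossy but dependency-preserving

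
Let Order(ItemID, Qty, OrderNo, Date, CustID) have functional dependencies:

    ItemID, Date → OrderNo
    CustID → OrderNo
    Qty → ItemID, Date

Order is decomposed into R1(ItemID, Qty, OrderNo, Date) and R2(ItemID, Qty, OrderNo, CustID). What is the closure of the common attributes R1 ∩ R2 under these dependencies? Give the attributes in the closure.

ItemID, Qty, OrderNo, Date

R1 ∩ R2 = {ItemID, Qty, OrderNo}.
Qty → ItemID, Date applies, adding Date
Closure: {ItemID, Qty, OrderNo, Date}.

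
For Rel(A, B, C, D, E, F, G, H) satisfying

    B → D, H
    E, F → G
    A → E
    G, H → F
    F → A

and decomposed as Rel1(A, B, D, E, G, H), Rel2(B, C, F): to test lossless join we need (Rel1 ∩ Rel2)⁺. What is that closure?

Rel1 ∩ Rel2 = {B}.
B → D, H applies, adding D, H
Closure: {B, D, H}.

B, D, H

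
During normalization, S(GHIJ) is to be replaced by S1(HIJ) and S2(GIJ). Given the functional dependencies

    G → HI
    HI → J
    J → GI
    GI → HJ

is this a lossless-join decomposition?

Common attributes: S1 ∩ S2 = {IJ}.
Closure of {IJ}: J → GI applies, adding G; GI → HJ applies, adding H. So (IJ)⁺ = {GHIJ}.
This closure contains every attribute of S1, so S1 ∩ S2 → S1. The join is lossless.

Yes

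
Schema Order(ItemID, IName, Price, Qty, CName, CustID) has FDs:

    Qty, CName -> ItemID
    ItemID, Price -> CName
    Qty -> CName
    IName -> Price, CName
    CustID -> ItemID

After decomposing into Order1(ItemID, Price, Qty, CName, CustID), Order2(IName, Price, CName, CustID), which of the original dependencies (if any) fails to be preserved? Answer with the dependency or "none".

Qty, CName → ItemID lies within Order1.
ItemID, Price → CName lies within Order1.
Qty → CName lies within Order1.
IName → Price, CName lies within Order2.
CustID → ItemID lies within Order1.
Every dependency is enforceable on the fragments, so the decomposition is dependency-preserving.

none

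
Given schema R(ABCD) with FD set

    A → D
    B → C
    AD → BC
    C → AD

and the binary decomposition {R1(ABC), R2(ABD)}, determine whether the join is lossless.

Common attributes: R1 ∩ R2 = {AB}.
Closure of {AB}: A → D applies, adding D; B → C applies, adding C. So (AB)⁺ = {ABCD}.
This closure contains every attribute of R1, so R1 ∩ R2 → R1. The join is lossless.

Yes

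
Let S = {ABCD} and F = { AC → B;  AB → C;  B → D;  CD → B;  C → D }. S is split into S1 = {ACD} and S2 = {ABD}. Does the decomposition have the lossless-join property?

No

Common attributes: S1 ∩ S2 = {AD}.
No dependency enlarges {AD}, so (AD)⁺ = {AD}.
The closure contains neither all of S1 = {ACD} nor all of S2 = {ABD}, so the common attributes are not a superkey of either fragment. The join is lossy.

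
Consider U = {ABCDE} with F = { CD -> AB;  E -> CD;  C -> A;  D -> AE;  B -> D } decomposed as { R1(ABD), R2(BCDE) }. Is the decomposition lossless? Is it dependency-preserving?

Lossless test: (BD)⁺ = {ABCDE}, which contains all of one fragment — lossless.
Dependency preservation: the restricted closure of {C} across the fragments never reaches {A}, so C → A cannot be enforced without a join — not preserved.

lossless but not dependency-preserving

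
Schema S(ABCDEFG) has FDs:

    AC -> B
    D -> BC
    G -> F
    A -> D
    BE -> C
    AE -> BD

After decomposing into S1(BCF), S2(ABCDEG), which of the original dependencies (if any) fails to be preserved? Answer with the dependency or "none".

Check G → F: no single fragment contains all of {FG}, and the restricted closure of {G} across the fragments never reaches {F}.
AC → B is preserved.
D → BC is preserved.
A → D is preserved.
BE → C is preserved.
AE → BD is preserved.

G -> F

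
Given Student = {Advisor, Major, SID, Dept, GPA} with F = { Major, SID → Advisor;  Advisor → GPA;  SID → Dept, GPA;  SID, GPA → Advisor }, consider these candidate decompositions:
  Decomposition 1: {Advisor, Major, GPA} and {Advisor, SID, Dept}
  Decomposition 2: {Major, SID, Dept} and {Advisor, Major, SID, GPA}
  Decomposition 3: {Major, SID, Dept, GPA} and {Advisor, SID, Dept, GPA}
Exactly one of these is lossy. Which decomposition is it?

Decomposition 1: common = {Advisor}, closure = {Advisor, GPA} → lossy.
Decomposition 2: common = {Major, SID}, closure = {Advisor, Major, SID, Dept, GPA} → lossless.
Decomposition 3: common = {SID, Dept, GPA}, closure = {Advisor, SID, Dept, GPA} → lossless.

Decomposition 1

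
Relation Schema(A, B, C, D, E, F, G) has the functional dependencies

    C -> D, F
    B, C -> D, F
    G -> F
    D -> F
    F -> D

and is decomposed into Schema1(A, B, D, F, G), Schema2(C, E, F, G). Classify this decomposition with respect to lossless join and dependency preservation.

lossy but dependency-preserving

Lossless test: (F, G)⁺ = {D, F, G}, which is a superkey of neither fragment — lossy.
Dependency preservation: C → D, F; B, C → D, F are not contained in any single fragment, but the restricted closure of each left-hand side across the fragments still reaches the right-hand side; the remaining FDs each lie inside some fragment. All dependencies are preserved.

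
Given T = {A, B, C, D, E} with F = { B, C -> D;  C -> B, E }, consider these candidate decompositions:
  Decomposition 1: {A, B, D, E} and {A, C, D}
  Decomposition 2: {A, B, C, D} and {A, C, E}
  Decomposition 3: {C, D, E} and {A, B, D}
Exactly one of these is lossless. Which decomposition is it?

Decomposition 2

Decomposition 1: common = {A, D}, closure = {A, D} → lossy.
Decomposition 2: common = {A, C}, closure = {A, B, C, D, E} → lossless.
Decomposition 3: common = {D}, closure = {D} → lossy.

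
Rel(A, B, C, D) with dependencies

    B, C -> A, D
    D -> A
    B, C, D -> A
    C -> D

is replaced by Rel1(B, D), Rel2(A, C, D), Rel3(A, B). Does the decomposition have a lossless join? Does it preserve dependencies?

Lossless test (chase): Rows 1 and 2 agree on D; apply D→A and equate their A entries. No row becomes fully distinguished — the join is lossy.
Dependency preservation: B, C → A, D; B, C, D → A are not contained in any single fragment, but the restricted closure of each left-hand side across the fragments still reaches the right-hand side; the remaining FDs each lie inside some fragment. All dependencies are preserved.

lossy but dependency-preserving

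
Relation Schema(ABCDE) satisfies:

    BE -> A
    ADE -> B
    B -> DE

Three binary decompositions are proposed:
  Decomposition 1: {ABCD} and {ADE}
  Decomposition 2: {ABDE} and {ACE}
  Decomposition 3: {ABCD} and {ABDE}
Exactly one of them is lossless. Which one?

Decomposition 1: common = {AD}, closure = {AD} → lossy.
Decomposition 2: common = {AE}, closure = {AE} → lossy.
Decomposition 3: common = {ABD}, closure = {ABDE} → lossless.

Decomposition 3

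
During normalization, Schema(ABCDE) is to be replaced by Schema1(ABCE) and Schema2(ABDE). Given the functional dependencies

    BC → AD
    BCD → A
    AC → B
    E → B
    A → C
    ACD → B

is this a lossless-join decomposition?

Yes

Common attributes: Schema1 ∩ Schema2 = {ABE}.
Closure of {ABE}: A → C applies, adding C; BC → AD applies, adding D. So (ABE)⁺ = {ABCDE}.
This closure contains every attribute of Schema1, so Schema1 ∩ Schema2 → Schema1. The join is lossless.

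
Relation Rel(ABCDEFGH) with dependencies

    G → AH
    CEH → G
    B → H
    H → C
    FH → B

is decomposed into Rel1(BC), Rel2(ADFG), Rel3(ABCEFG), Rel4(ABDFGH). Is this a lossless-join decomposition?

Chase test. Columns are ABCDEFGH; row i has aⱼ where attribute j ∈ Reli, else bᵢⱼ.
Initial tableau (one row per fragment):
  row 1: b11 a2 a3 b14 b15 b16 b17 b18
  row 2: a1 b22 b23 a4 b25 a6 a7 b28
  row 3: a1 a2 a3 b34 a5 a6 a7 b38
  row 4: a1 a2 b43 a4 b45 a6 a7 a8
Rows 2 and 3 agree on G; apply G→AH and equate their AH entries.
Rows 2 and 4 agree on G; apply G→AH and equate their AH entries.
Rows 1 and 3 agree on B; apply B→H and equate their H entries.
Rows 1 and 2 agree on H; apply H→C and equate their C entries.
Rows 1 and 4 agree on H; apply H→C and equate their C entries.
Rows 2 and 3 agree on FH; apply FH→B and equate their B entries.
No row becomes fully distinguished — the join is lossy.

No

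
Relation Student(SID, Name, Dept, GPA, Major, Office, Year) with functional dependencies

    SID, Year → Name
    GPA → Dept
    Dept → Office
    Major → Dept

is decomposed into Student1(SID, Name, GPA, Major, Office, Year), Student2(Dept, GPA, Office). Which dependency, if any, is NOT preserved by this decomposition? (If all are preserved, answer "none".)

Check Major → Dept: no single fragment contains all of {Dept, Major}, and the restricted closure of {Major} across the fragments never reaches {Dept}.
SID, Year → Name is preserved.
GPA → Dept is preserved.
Dept → Office is preserved.

Major → Dept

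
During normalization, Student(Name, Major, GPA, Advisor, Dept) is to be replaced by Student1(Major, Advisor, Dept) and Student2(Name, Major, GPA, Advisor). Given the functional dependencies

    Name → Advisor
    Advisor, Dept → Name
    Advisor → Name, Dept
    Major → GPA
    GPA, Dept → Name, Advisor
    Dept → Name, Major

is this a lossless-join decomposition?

Common attributes: Student1 ∩ Student2 = {Major, Advisor}.
Closure of {Major, Advisor}: Advisor → Name, Dept applies, adding Name, Dept; Major → GPA applies, adding GPA. So (Major, Advisor)⁺ = {Name, Major, GPA, Advisor, Dept}.
This closure contains every attribute of Student1, so Student1 ∩ Student2 → Student1. The join is lossless.

Yes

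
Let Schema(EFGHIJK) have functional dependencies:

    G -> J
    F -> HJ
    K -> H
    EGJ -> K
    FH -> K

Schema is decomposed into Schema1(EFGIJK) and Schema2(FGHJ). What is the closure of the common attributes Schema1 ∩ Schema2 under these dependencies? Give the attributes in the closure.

FGHJK

Schema1 ∩ Schema2 = {FGJ}.
F → HJ applies, adding H
FH → K applies, adding K
Closure: {FGHJK}.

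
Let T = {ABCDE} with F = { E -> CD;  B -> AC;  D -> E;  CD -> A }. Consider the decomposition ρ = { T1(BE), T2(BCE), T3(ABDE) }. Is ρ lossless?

Yes

Chase test. Columns are ABCDE; row i has aⱼ where attribute j ∈ Ti, else bᵢⱼ.
Initial tableau (one row per fragment):
  row 1: b11 a2 b13 b14 a5
  row 2: b21 a2 a3 b24 a5
  row 3: a1 a2 b33 a4 a5
Rows 1 and 2 agree on E; apply E→CD and equate their CD entries.
Rows 1 and 3 agree on E; apply E→CD and equate their CD entries.
Rows 1 and 2 agree on B; apply B→AC and equate their AC entries.
Rows 1 and 3 agree on B; apply B→AC and equate their AC entries.
Row 1 is now all distinguished symbols — the join is lossless.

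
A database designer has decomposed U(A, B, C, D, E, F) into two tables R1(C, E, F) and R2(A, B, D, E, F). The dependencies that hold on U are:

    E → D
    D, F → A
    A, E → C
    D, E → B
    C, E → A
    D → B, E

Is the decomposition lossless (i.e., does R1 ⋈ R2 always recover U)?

Yes

Common attributes: R1 ∩ R2 = {E, F}.
Closure of {E, F}: E → D applies, adding D; D, F → A applies, adding A; A, E → C applies, adding C; D, E → B applies, adding B. So (E, F)⁺ = {A, B, C, D, E, F}.
This closure contains every attribute of R1, so R1 ∩ R2 → R1. The join is lossless.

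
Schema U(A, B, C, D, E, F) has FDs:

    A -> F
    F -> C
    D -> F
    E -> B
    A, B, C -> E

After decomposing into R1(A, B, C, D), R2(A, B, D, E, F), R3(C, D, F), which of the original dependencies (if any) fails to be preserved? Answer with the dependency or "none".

A → F lies within R2.
F → C lies within R3.
D → F lies within R2.
E → B lies within R2.
A, B, C → E: restricted closure across fragments reaches E.
Every dependency is enforceable on the fragments, so the decomposition is dependency-preserving.

none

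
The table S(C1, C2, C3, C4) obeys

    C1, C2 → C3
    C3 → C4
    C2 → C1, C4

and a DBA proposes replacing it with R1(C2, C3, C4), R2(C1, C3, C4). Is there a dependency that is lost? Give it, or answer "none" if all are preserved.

C2 → C1, C4

Check C2 → C1, C4: no single fragment contains all of {C1, C2, C4}, and the restricted closure of {C2} across the fragments never reaches {C1, C4}.
C1, C2 → C3 is preserved.
C3 → C4 is preserved.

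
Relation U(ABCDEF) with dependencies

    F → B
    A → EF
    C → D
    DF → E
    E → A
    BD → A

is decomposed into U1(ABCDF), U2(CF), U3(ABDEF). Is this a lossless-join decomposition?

Yes

Chase test. Columns are ABCDEF; row i has aⱼ where attribute j ∈ Ui, else bᵢⱼ.
Initial tableau (one row per fragment):
  row 1: a1 a2 a3 a4 b15 a6
  row 2: b21 b22 a3 b24 b25 a6
  row 3: a1 a2 b33 a4 a5 a6
Rows 1 and 2 agree on F; apply F→B and equate their B entries.
Rows 1 and 3 agree on A; apply A→EF and equate their EF entries.
Rows 1 and 2 agree on C; apply C→D and equate their D entries.
Rows 1 and 2 agree on DF; apply DF→E and equate their E entries.
Rows 1 and 2 agree on E; apply E→A and equate their A entries.
Row 1 is now all distinguished symbols — the join is lossless.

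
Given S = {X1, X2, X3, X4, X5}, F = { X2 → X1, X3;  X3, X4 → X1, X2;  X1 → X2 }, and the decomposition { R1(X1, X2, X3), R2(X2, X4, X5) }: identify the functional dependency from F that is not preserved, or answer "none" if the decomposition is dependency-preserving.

Check X3, X4 → X1, X2: no single fragment contains all of {X1, X2, X3, X4}, and the restricted closure of {X3, X4} across the fragments never reaches {X1, X2}.
X2 → X1, X3 is preserved.
X1 → X2 is preserved.

X3, X4 → X1, X2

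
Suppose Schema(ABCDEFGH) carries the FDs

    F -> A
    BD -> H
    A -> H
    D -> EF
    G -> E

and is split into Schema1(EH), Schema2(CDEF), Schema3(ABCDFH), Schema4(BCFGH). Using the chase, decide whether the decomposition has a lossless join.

No

Chase test. Columns are ABCDEFGH; row i has aⱼ where attribute j ∈ Schemai, else bᵢⱼ.
Initial tableau (one row per fragment):
  row 1: b11 b12 b13 b14 a5 b16 b17 a8
  row 2: b21 b22 a3 a4 a5 a6 b27 b28
  row 3: a1 a2 a3 a4 b35 a6 b37 a8
  row 4: b41 a2 a3 b44 b45 a6 a7 a8
Rows 2 and 3 agree on F; apply F→A and equate their A entries.
Rows 2 and 4 agree on F; apply F→A and equate their A entries.
Rows 2 and 3 agree on A; apply A→H and equate their H entries.
Rows 2 and 3 agree on D; apply D→EF and equate their EF entries.
No row becomes fully distinguished — the join is lossy.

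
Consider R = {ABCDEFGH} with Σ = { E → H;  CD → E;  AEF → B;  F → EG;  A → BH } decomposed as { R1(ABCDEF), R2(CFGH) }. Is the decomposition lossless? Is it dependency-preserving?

lossless but not dependency-preserving

Lossless test: (CF)⁺ = {CEFGH}, which contains all of one fragment — lossless.
Dependency preservation: the restricted closure of {E} across the fragments never reaches {H}, so E → H cannot be enforced without a join — not preserved.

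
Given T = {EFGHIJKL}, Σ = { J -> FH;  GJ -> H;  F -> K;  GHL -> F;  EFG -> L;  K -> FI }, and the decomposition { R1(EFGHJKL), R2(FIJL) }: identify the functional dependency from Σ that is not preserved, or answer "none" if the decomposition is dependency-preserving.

J → FH lies within R1.
GJ → H lies within R1.
F → K lies within R1.
GHL → F lies within R1.
EFG → L lies within R1.
K → FI: restricted closure across fragments reaches FI.
Every dependency is enforceable on the fragments, so the decomposition is dependency-preserving.

none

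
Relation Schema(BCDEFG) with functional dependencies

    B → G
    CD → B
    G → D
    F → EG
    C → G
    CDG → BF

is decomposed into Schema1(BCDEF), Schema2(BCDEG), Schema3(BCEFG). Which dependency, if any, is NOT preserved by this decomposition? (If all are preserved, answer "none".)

B → G lies within Schema2.
CD → B lies within Schema1.
G → D lies within Schema2.
F → EG lies within Schema3.
C → G lies within Schema2.
CDG → BF: restricted closure across fragments reaches BF.
Every dependency is enforceable on the fragments, so the decomposition is dependency-preserving.

none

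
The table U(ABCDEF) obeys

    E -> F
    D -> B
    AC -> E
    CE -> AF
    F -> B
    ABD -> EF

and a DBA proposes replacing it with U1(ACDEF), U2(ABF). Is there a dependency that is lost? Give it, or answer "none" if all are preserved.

D -> B

Check D → B: no single fragment contains all of {BD}, and the restricted closure of {D} across the fragments never reaches {B}.
E → F is preserved.
AC → E is preserved.
CE → AF is preserved.
F → B is preserved.
ABD → EF is preserved.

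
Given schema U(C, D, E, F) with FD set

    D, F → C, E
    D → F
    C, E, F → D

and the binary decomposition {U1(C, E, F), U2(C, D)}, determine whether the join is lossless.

No

Common attributes: U1 ∩ U2 = {C}.
No dependency enlarges {C}, so (C)⁺ = {C}.
The closure contains neither all of U1 = {C, E, F} nor all of U2 = {C, D}, so the common attributes are not a superkey of either fragment. The join is lossy.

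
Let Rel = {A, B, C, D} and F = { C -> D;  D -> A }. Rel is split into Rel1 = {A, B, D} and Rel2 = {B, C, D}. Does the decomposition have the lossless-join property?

Common attributes: Rel1 ∩ Rel2 = {B, D}.
Closure of {B, D}: D → A applies, adding A. So (B, D)⁺ = {A, B, D}.
This closure contains every attribute of Rel1, so Rel1 ∩ Rel2 → Rel1. The join is lossless.

Yes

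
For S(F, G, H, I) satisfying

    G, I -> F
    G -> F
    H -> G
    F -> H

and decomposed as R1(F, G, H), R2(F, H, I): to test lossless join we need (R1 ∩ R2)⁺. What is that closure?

F, G, H

R1 ∩ R2 = {F, H}.
H → G applies, adding G
Closure: {F, G, H}.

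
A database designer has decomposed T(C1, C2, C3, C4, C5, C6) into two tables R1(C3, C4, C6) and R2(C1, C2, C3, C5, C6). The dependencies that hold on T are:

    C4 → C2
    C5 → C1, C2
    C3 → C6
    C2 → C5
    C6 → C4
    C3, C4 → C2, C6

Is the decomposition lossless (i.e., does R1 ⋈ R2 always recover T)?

Yes

Common attributes: R1 ∩ R2 = {C3, C6}.
Closure of {C3, C6}: C6 → C4 applies, adding C4; C3, C4 → C2, C6 applies, adding C2; C2 → C5 applies, adding C5; C5 → C1, C2 applies, adding C1. So (C3, C6)⁺ = {C1, C2, C3, C4, C5, C6}.
This closure contains every attribute of R1, so R1 ∩ R2 → R1. The join is lossless.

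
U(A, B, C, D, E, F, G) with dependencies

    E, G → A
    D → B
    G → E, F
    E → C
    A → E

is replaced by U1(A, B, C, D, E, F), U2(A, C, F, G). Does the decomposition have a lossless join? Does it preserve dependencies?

lossy but dependency-preserving

Lossless test: (A, C, F)⁺ = {A, C, E, F}, which is a superkey of neither fragment — lossy.
Dependency preservation: E, G → A; G → E, F are not contained in any single fragment, but the restricted closure of each left-hand side across the fragments still reaches the right-hand side; the remaining FDs each lie inside some fragment. All dependencies are preserved.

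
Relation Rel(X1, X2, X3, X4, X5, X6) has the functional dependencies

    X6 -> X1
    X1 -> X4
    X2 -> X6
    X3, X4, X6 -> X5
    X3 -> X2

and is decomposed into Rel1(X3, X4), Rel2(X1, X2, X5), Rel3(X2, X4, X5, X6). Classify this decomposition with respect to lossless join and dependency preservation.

Lossless test (chase): Rows 2 and 3 agree on X2; apply X2→X6 and equate their X6 entries. Rows 2 and 3 agree on X6; apply X6→X1 and equate their X1 entries. Rows 2 and 3 agree on X1; apply X1→X4 and equate their X4 entries. No row becomes fully distinguished — the join is lossy.
Dependency preservation: the restricted closure of {X6} across the fragments never reaches {X1}, so X6 → X1 cannot be enforced without a join — not preserved.

lossy and not dependency-preserving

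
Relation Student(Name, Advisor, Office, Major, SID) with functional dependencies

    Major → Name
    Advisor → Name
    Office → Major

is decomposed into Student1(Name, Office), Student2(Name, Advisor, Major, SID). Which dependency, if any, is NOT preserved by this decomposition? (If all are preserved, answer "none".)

Check Office → Major: no single fragment contains all of {Office, Major}, and the restricted closure of {Office} across the fragments never reaches {Major}.
Major → Name is preserved.
Advisor → Name is preserved.

Office → Major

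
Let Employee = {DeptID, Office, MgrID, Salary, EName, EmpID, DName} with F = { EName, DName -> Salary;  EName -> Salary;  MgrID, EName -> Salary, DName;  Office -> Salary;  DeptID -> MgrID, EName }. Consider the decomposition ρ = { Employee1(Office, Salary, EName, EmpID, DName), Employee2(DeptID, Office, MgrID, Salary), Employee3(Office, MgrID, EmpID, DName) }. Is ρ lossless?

Chase test. Columns are DeptID, Office, MgrID, Salary, EName, EmpID, DName; row i has aⱼ where attribute j ∈ Employeei, else bᵢⱼ.
Initial tableau (one row per fragment):
  row 1: b11 a2 b13 a4 a5 a6 a7
  row 2: a1 a2 a3 a4 b25 b26 b27
  row 3: b31 a2 a3 b34 b35 a6 a7
Rows 1 and 3 agree on Office; apply Office→Salary and equate their Salary entries.
No row becomes fully distinguished — the join is lossy.

No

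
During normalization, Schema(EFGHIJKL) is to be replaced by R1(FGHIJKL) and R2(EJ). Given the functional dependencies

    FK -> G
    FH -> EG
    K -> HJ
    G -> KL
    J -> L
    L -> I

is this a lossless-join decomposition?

Common attributes: R1 ∩ R2 = {J}.
Closure of {J}: J → L applies, adding L; L → I applies, adding I. So (J)⁺ = {IJL}.
The closure contains neither all of R1 = {FGHIJKL} nor all of R2 = {EJ}, so the common attributes are not a superkey of either fragment. The join is lossy.

No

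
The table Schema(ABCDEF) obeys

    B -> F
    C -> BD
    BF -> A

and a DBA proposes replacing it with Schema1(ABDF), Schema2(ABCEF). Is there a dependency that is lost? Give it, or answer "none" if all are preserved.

C -> BD

Check C → BD: no single fragment contains all of {BCD}, and the restricted closure of {C} across the fragments never reaches {BD}.
B → F is preserved.
BF → A is preserved.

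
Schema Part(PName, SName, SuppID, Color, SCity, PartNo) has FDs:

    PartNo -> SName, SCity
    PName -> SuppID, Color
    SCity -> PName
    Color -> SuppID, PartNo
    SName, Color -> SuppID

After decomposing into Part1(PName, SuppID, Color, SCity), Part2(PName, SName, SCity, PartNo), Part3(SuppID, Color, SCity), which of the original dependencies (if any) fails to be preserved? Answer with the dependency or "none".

none

PartNo → SName, SCity lies within Part2.
PName → SuppID, Color lies within Part1.
SCity → PName lies within Part1.
Color → SuppID, PartNo: restricted closure across fragments reaches SuppID, PartNo.
SName, Color → SuppID: restricted closure across fragments reaches SuppID.
Every dependency is enforceable on the fragments, so the decomposition is dependency-preserving.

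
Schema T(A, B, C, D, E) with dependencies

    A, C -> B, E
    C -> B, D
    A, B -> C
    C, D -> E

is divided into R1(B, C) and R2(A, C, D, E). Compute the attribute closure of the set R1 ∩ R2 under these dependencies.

R1 ∩ R2 = {C}.
C → B, D applies, adding B, D
C, D → E applies, adding E
Closure: {B, C, D, E}.

B, C, D, E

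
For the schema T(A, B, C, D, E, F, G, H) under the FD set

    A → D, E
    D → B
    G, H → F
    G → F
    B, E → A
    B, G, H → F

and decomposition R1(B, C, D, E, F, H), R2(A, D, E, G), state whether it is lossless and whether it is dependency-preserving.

lossy and not dependency-preserving

Lossless test: (D, E)⁺ = {A, B, D, E}, which is a superkey of neither fragment — lossy.
Dependency preservation: the restricted closure of {G, H} across the fragments never reaches {F}, so G, H → F cannot be enforced without a join — not preserved.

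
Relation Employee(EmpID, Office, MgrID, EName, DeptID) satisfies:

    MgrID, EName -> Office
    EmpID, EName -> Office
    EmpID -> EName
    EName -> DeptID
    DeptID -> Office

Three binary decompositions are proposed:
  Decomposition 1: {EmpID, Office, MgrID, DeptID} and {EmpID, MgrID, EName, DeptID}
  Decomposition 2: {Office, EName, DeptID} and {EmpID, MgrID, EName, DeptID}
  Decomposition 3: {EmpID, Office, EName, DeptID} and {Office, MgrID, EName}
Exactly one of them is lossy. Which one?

Decomposition 3

Decomposition 1: common = {EmpID, MgrID, DeptID}, closure = {EmpID, Office, MgrID, EName, DeptID} → lossless.
Decomposition 2: common = {EName, DeptID}, closure = {Office, EName, DeptID} → lossless.
Decomposition 3: common = {Office, EName}, closure = {Office, EName, DeptID} → lossy.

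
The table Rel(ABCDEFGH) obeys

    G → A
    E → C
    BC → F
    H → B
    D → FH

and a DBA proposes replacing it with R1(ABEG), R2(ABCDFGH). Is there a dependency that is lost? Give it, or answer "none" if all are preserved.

E → C

Check E → C: no single fragment contains all of {CE}, and the restricted closure of {E} across the fragments never reaches {C}.
G → A is preserved.
BC → F is preserved.
H → B is preserved.
D → FH is preserved.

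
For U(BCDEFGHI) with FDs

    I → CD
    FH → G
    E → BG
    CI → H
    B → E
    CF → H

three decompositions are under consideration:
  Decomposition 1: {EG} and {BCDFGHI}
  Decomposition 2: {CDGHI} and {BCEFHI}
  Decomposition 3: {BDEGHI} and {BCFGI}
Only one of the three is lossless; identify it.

Decomposition 1: common = {G}, closure = {G} → lossy.
Decomposition 2: common = {CHI}, closure = {CDHI} → lossy.
Decomposition 3: common = {BGI}, closure = {BCDEGHI} → lossless.

Decomposition 3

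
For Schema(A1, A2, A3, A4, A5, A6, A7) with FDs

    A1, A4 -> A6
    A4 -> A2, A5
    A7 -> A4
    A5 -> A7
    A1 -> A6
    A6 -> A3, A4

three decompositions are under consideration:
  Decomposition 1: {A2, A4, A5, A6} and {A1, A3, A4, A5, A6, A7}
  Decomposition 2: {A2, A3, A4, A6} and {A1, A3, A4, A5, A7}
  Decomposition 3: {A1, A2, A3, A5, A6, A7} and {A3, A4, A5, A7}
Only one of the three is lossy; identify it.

Decomposition 2

Decomposition 1: common = {A4, A5, A6}, closure = {A2, A3, A4, A5, A6, A7} → lossless.
Decomposition 2: common = {A3, A4}, closure = {A2, A3, A4, A5, A7} → lossy.
Decomposition 3: common = {A3, A5, A7}, closure = {A2, A3, A4, A5, A7} → lossless.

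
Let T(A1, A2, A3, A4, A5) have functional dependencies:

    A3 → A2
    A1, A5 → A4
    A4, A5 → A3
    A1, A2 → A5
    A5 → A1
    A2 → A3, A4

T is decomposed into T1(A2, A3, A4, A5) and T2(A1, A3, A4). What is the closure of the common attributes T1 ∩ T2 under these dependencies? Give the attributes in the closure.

T1 ∩ T2 = {A3, A4}.
A3 → A2 applies, adding A2
Closure: {A2, A3, A4}.

A2, A3, A4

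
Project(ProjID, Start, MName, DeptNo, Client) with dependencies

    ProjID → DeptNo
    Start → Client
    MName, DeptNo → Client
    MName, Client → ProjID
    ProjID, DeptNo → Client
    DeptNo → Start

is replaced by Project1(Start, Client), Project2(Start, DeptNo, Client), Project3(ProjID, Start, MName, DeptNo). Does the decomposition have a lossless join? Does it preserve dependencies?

lossless but not dependency-preserving

Lossless test (chase): Rows 1 and 3 agree on Start; apply Start→Client and equate their Client entries. Row 3 is now all distinguished symbols — the join is lossless.
Dependency preservation: the restricted closure of {MName, Client} across the fragments never reaches {ProjID}, so MName, Client → ProjID cannot be enforced without a join — not preserved.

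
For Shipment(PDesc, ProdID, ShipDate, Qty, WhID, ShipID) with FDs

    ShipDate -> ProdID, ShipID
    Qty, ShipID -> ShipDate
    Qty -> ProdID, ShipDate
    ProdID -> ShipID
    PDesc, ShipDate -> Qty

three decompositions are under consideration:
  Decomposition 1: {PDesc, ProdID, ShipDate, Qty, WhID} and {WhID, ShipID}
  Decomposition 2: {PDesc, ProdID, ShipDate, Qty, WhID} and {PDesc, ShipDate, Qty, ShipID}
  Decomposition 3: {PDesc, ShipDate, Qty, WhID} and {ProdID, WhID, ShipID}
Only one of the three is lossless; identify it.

Decomposition 2

Decomposition 1: common = {WhID}, closure = {WhID} → lossy.
Decomposition 2: common = {PDesc, ShipDate, Qty}, closure = {PDesc, ProdID, ShipDate, Qty, ShipID} → lossless.
Decomposition 3: common = {WhID}, closure = {WhID} → lossy.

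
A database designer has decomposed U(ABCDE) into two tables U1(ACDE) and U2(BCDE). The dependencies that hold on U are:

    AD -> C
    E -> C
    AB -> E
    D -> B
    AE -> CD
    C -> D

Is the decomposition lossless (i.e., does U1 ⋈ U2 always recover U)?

Yes

Common attributes: U1 ∩ U2 = {CDE}.
Closure of {CDE}: D → B applies, adding B. So (CDE)⁺ = {BCDE}.
This closure contains every attribute of U2, so U1 ∩ U2 → U2. The join is lossless.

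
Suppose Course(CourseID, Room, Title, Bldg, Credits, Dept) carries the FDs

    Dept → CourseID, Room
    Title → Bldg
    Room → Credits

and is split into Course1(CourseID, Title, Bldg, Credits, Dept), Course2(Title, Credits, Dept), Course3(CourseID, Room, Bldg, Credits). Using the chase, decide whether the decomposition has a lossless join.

No

Chase test. Columns are CourseID, Room, Title, Bldg, Credits, Dept; row i has aⱼ where attribute j ∈ Coursei, else bᵢⱼ.
Initial tableau (one row per fragment):
  row 1: a1 b12 a3 a4 a5 a6
  row 2: b21 b22 a3 b24 a5 a6
  row 3: a1 a2 b33 a4 a5 b36
Rows 1 and 2 agree on Dept; apply Dept→CourseID, Room and equate their CourseID, Room entries.
Rows 1 and 2 agree on Title; apply Title→Bldg and equate their Bldg entries.
No row becomes fully distinguished — the join is lossy.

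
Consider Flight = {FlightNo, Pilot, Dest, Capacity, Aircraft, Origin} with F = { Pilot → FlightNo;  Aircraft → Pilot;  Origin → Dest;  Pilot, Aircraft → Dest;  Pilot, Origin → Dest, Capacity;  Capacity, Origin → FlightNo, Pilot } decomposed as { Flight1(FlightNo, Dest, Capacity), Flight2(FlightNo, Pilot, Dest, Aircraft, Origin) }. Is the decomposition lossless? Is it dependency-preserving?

lossy and not dependency-preserving

Lossless test: (FlightNo, Dest)⁺ = {FlightNo, Dest}, which is a superkey of neither fragment — lossy.
Dependency preservation: the restricted closure of {Pilot, Origin} across the fragments never reaches {Dest, Capacity}, so Pilot, Origin → Dest, Capacity cannot be enforced without a join — not preserved.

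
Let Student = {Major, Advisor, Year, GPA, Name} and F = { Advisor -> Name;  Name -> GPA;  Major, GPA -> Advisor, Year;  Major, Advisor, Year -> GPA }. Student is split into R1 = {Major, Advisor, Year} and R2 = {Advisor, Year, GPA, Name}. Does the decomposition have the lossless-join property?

Yes

Common attributes: R1 ∩ R2 = {Advisor, Year}.
Closure of {Advisor, Year}: Advisor → Name applies, adding Name; Name → GPA applies, adding GPA. So (Advisor, Year)⁺ = {Advisor, Year, GPA, Name}.
This closure contains every attribute of R2, so R1 ∩ R2 → R2. The join is lossless.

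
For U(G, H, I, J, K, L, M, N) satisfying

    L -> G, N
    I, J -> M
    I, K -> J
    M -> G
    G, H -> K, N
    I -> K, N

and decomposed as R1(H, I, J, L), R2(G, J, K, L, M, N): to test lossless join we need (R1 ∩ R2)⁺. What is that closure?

G, J, L, N

R1 ∩ R2 = {J, L}.
L → G, N applies, adding G, N
Closure: {G, J, L, N}.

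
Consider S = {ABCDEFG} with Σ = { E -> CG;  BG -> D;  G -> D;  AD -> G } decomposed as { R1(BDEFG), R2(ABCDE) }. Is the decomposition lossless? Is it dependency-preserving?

lossy and not dependency-preserving

Lossless test: (BDE)⁺ = {BCDEG}, which is a superkey of neither fragment — lossy.
Dependency preservation: the restricted closure of {AD} across the fragments never reaches {G}, so AD → G cannot be enforced without a join — not preserved.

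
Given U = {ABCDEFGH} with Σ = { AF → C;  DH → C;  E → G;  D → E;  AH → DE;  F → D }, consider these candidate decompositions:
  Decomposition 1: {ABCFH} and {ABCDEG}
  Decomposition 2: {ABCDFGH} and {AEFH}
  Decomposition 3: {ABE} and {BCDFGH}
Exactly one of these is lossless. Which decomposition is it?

Decomposition 2

Decomposition 1: common = {ABC}, closure = {ABC} → lossy.
Decomposition 2: common = {AFH}, closure = {ACDEFGH} → lossless.
Decomposition 3: common = {B}, closure = {B} → lossy.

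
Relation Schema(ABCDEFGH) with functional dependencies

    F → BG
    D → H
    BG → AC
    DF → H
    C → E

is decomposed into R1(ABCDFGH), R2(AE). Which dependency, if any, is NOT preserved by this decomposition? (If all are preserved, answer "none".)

Check C → E: no single fragment contains all of {CE}, and the restricted closure of {C} across the fragments never reaches {E}.
F → BG is preserved.
D → H is preserved.
BG → AC is preserved.
DF → H is preserved.

C → E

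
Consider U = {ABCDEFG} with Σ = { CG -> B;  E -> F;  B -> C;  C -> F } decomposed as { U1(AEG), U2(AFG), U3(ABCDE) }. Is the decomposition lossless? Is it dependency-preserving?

lossy and not dependency-preserving

Lossless test (chase): Rows 1 and 3 agree on E; apply E→F and equate their F entries. No row becomes fully distinguished — the join is lossy.
Dependency preservation: the restricted closure of {CG} across the fragments never reaches {B}, so CG → B cannot be enforced without a join — not preserved.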